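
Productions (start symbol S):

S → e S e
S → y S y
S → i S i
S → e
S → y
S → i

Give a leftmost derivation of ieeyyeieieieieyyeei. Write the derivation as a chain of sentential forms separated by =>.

S => iSi   [S → i S i]
iSi => ieSei   [S → e S e]
ieSei => ieeSeei   [S → e S e]
ieeSeei => ieeySyeei   [S → y S y]
ieeySyeei => ieeyySyyeei   [S → y S y]
ieeyySyyeei => ieeyyeSeyyeei   [S → e S e]
ieeyyeSeyyeei => ieeyyeiSieyyeei   [S → i S i]
ieeyyeiSieyyeei => ieeyyeieSeieyyeei   [S → e S e]
ieeyyeieSeieyyeei => ieeyyeieiSieieyyeei   [S → i S i]
ieeyyeieiSieieyyeei => ieeyyeieieieieyyeei   [S → e]

S => iSi => ieSei => ieeSeei => ieeySyeei => ieeyySyyeei => ieeyyeSeyyeei => ieeyyeiSieyyeei => ieeyyeieSeieyyeei => ieeyyeieiSieieyyeei => ieeyyeieieieieyyeei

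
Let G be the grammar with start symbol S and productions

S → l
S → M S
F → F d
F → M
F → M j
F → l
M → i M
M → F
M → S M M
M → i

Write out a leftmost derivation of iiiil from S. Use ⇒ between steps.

S⇒MS⇒iS⇒iMS⇒iiS⇒iiMS⇒iiiS⇒iiiMS⇒iiiiS⇒iiiil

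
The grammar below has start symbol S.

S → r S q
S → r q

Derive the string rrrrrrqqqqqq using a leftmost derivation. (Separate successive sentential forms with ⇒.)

S ⇒ rSq ⇒ rrSqq ⇒ rrrSqqq ⇒ rrrrSqqqq ⇒ rrrrrSqqqqq ⇒ rrrrrrqqqqqq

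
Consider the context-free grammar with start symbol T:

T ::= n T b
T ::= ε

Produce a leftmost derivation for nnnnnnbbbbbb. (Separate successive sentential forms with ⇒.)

T ⇒ nTb   [T ::= n T b]
nTb ⇒ nnTbb   [T ::= n T b]
nnTbb ⇒ nnnTbbb   [T ::= n T b]
nnnTbbb ⇒ nnnnTbbbb   [T ::= n T b]
nnnnTbbbb ⇒ nnnnnTbbbbb   [T ::= n T b]
nnnnnTbbbbb ⇒ nnnnnnTbbbbbb   [T ::= n T b]
nnnnnnTbbbbbb ⇒ nnnnnnbbbbbb   [T ::= ε]

T ⇒ nTb ⇒ nnTbb ⇒ nnnTbbb ⇒ nnnnTbbbb ⇒ nnnnnTbbbbb ⇒ nnnnnnTbbbbbb ⇒ nnnnnnbbbbbb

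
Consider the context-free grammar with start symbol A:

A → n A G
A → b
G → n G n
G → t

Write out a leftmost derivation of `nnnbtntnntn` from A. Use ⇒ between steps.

A ⇒ nAG ⇒ nnAGG ⇒ nnnAGGG ⇒ nnnbGGG ⇒ nnnbtGG ⇒ nnnbtnGnG ⇒ nnnbtntnG ⇒ nnnbtntnnGn ⇒ nnnbtntnntn

A ⇒ nAG   [A → n A G]
nAG ⇒ nnAGG   [A → n A G]
nnAGG ⇒ nnnAGGG   [A → n A G]
nnnAGGG ⇒ nnnbGGG   [A → b]
nnnbGGG ⇒ nnnbtGG   [G → t]
nnnbtGG ⇒ nnnbtnGnG   [G → n G n]
nnnbtnGnG ⇒ nnnbtntnG   [G → t]
nnnbtntnG ⇒ nnnbtntnnGn   [G → n G n]
nnnbtntnnGn ⇒ nnnbtntnntn   [G → t]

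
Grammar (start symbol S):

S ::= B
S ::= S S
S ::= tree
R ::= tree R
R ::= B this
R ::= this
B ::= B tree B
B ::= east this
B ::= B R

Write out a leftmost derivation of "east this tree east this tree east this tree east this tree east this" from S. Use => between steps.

S => B => B tree B => B tree B tree B => B tree B tree B tree B => B tree B tree B tree B tree B => east this tree B tree B tree B tree B => east this tree east this tree B tree B tree B => east this tree east this tree east this tree B tree B => east this tree east this tree east this tree east this tree B => east this tree east this tree east this tree east this tree east this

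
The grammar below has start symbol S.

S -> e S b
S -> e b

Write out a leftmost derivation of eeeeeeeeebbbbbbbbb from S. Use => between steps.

S => eSb => eeSbb => eeeSbbb => eeeeSbbbb => eeeeeSbbbbb => eeeeeeSbbbbbb => eeeeeeeSbbbbbbb => eeeeeeeeSbbbbbbbb => eeeeeeeeebbbbbbbbb

S => eSb   [S -> e S b]
eSb => eeSbb   [S -> e S b]
eeSbb => eeeSbbb   [S -> e S b]
eeeSbbb => eeeeSbbbb   [S -> e S b]
eeeeSbbbb => eeeeeSbbbbb   [S -> e S b]
eeeeeSbbbbb => eeeeeeSbbbbbb   [S -> e S b]
eeeeeeSbbbbbb => eeeeeeeSbbbbbbb   [S -> e S b]
eeeeeeeSbbbbbbb => eeeeeeeeSbbbbbbbb   [S -> e S b]
eeeeeeeeSbbbbbbbb => eeeeeeeeebbbbbbbbb   [S -> e b]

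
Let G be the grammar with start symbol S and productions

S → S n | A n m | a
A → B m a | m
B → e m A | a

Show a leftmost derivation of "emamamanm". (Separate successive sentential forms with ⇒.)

S⇒Anm⇒Bmanm⇒emAmanm⇒emBmamanm⇒emamamanm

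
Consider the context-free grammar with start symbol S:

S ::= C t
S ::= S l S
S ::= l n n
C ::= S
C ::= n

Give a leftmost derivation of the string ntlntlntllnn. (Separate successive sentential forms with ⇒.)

S ⇒ SlS ⇒ SlSlS ⇒ CtlSlS ⇒ ntlSlS ⇒ ntlSlSlS ⇒ ntlCtlSlS ⇒ ntlntlSlS ⇒ ntlntlCtlS ⇒ ntlntlntlS ⇒ ntlntlntllnn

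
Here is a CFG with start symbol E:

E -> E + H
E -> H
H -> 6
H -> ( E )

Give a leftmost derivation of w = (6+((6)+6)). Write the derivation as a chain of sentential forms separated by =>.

E=>H=>(E)=>(E+H)=>(H+H)=>(6+H)=>(6+(E))=>(6+(E+H))=>(6+(H+H))=>(6+((E)+H))=>(6+((H)+H))=>(6+((6)+H))=>(6+((6)+6))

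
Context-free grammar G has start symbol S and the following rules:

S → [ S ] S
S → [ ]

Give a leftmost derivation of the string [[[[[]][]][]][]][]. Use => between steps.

S=>[S]S=>[[S]S]S=>[[[S]S]S]S=>[[[[S]S]S]S]S=>[[[[[]]S]S]S]S=>[[[[[]][]]S]S]S=>[[[[[]][]][]]S]S=>[[[[[]][]][]][]]S=>[[[[[]][]][]][]][]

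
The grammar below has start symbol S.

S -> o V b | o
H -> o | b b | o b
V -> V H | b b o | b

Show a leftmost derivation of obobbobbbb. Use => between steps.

S => oVb   [S -> o V b]
oVb => oVHb   [V -> V H]
oVHb => oVHHb   [V -> V H]
oVHHb => oVHHHb   [V -> V H]
oVHHHb => oVHHHHb   [V -> V H]
oVHHHHb => obHHHHb   [V -> b]
obHHHHb => oboHHHb   [H -> o]
oboHHHb => obobbHHb   [H -> b b]
obobbHHb => obobbobHb   [H -> o b]
obobbobHb => obobbobbbb   [H -> b b]

S=>oVb=>oVHb=>oVHHb=>oVHHHb=>oVHHHHb=>obHHHHb=>oboHHHb=>obobbHHb=>obobbobHb=>obobbobbbb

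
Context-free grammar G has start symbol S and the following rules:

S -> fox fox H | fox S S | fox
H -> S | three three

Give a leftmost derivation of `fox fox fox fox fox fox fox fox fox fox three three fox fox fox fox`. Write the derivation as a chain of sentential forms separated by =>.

S => fox S S => fox fox S S S => fox fox fox fox H S S => fox fox fox fox S S S => fox fox fox fox fox S S S S => fox fox fox fox fox fox S S S S S => fox fox fox fox fox fox fox fox H S S S S => fox fox fox fox fox fox fox fox S S S S S => fox fox fox fox fox fox fox fox fox fox H S S S S => fox fox fox fox fox fox fox fox fox fox three three S S S S => fox fox fox fox fox fox fox fox fox fox three three fox S S S => fox fox fox fox fox fox fox fox fox fox three three fox fox S S => fox fox fox fox fox fox fox fox fox fox three three fox fox fox S => fox fox fox fox fox fox fox fox fox fox three three fox fox fox fox

S => fox S S   [S -> fox S S]
fox S S => fox fox S S S   [S -> fox S S]
fox fox S S S => fox fox fox fox H S S   [S -> fox fox H]
fox fox fox fox H S S => fox fox fox fox S S S   [H -> S]
fox fox fox fox S S S => fox fox fox fox fox S S S S   [S -> fox S S]
fox fox fox fox fox S S S S => fox fox fox fox fox fox S S S S S   [S -> fox S S]
fox fox fox fox fox fox S S S S S => fox fox fox fox fox fox fox fox H S S S S   [S -> fox fox H]
fox fox fox fox fox fox fox fox H S S S S => fox fox fox fox fox fox fox fox S S S S S   [H -> S]
fox fox fox fox fox fox fox fox S S S S S => fox fox fox fox fox fox fox fox fox fox H S S S S   [S -> fox fox H]
fox fox fox fox fox fox fox fox fox fox H S S S S => fox fox fox fox fox fox fox fox fox fox three three S S S S   [H -> three three]
fox fox fox fox fox fox fox fox fox fox three three S S S S => fox fox fox fox fox fox fox fox fox fox three three fox S S S   [S -> fox]
fox fox fox fox fox fox fox fox fox fox three three fox S S S => fox fox fox fox fox fox fox fox fox fox three three fox fox S S   [S -> fox]
fox fox fox fox fox fox fox fox fox fox three three fox fox S S => fox fox fox fox fox fox fox fox fox fox three three fox fox fox S   [S -> fox]
fox fox fox fox fox fox fox fox fox fox three three fox fox fox S => fox fox fox fox fox fox fox fox fox fox three three fox fox fox fox   [S -> fox]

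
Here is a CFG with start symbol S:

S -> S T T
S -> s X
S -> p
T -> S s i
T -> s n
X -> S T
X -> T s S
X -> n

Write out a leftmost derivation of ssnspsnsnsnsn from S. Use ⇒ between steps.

S ⇒ STT   [S -> S T T]
STT ⇒ STTTT   [S -> S T T]
STTTT ⇒ sXTTTT   [S -> s X]
sXTTTT ⇒ sTsSTTTT   [X -> T s S]
sTsSTTTT ⇒ ssnsSTTTT   [T -> s n]
ssnsSTTTT ⇒ ssnspTTTT   [S -> p]
ssnspTTTT ⇒ ssnspsnTTT   [T -> s n]
ssnspsnTTT ⇒ ssnspsnsnTT   [T -> s n]
ssnspsnsnTT ⇒ ssnspsnsnsnT   [T -> s n]
ssnspsnsnsnT ⇒ ssnspsnsnsnsn   [T -> s n]

S ⇒ STT ⇒ STTTT ⇒ sXTTTT ⇒ sTsSTTTT ⇒ ssnsSTTTT ⇒ ssnspTTTT ⇒ ssnspsnTTT ⇒ ssnspsnsnTT ⇒ ssnspsnsnsnT ⇒ ssnspsnsnsnsn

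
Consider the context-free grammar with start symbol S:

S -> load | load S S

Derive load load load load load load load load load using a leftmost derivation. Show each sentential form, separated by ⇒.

S ⇒ load S S ⇒ load load S S S ⇒ load load load S S S S ⇒ load load load load S S S ⇒ load load load load load S S S S ⇒ load load load load load load S S S ⇒ load load load load load load load S S ⇒ load load load load load load load load S ⇒ load load load load load load load load load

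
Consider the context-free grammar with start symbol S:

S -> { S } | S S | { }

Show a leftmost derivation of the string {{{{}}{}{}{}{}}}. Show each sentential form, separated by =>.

S=>{S}=>{{S}}=>{{SS}}=>{{{S}S}}=>{{{{}}S}}=>{{{{}}SS}}=>{{{{}}SSS}}=>{{{{}}SSSS}}=>{{{{}}{}SSS}}=>{{{{}}{}{}SS}}=>{{{{}}{}{}{}S}}=>{{{{}}{}{}{}{}}}

S => {S}   [S -> { S }]
{S} => {{S}}   [S -> { S }]
{{S}} => {{SS}}   [S -> S S]
{{SS}} => {{{S}S}}   [S -> { S }]
{{{S}S}} => {{{{}}S}}   [S -> { }]
{{{{}}S}} => {{{{}}SS}}   [S -> S S]
{{{{}}SS}} => {{{{}}SSS}}   [S -> S S]
{{{{}}SSS}} => {{{{}}SSSS}}   [S -> S S]
{{{{}}SSSS}} => {{{{}}{}SSS}}   [S -> { }]
{{{{}}{}SSS}} => {{{{}}{}{}SS}}   [S -> { }]
{{{{}}{}{}SS}} => {{{{}}{}{}{}S}}   [S -> { }]
{{{{}}{}{}{}S}} => {{{{}}{}{}{}{}}}   [S -> { }]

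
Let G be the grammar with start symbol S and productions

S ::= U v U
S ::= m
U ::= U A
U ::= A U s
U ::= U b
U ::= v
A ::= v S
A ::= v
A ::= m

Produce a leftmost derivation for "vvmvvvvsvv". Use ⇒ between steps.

S⇒UvU⇒AUsvU⇒vSUsvU⇒vUvUUsvU⇒vUAvUUsvU⇒vUAAvUUsvU⇒vvAAvUUsvU⇒vvmAvUUsvU⇒vvmvvUUsvU⇒vvmvvvUsvU⇒vvmvvvvsvU⇒vvmvvvvsvv

S ⇒ UvU   [S ::= U v U]
UvU ⇒ AUsvU   [U ::= A U s]
AUsvU ⇒ vSUsvU   [A ::= v S]
vSUsvU ⇒ vUvUUsvU   [S ::= U v U]
vUvUUsvU ⇒ vUAvUUsvU   [U ::= U A]
vUAvUUsvU ⇒ vUAAvUUsvU   [U ::= U A]
vUAAvUUsvU ⇒ vvAAvUUsvU   [U ::= v]
vvAAvUUsvU ⇒ vvmAvUUsvU   [A ::= m]
vvmAvUUsvU ⇒ vvmvvUUsvU   [A ::= v]
vvmvvUUsvU ⇒ vvmvvvUsvU   [U ::= v]
vvmvvvUsvU ⇒ vvmvvvvsvU   [U ::= v]
vvmvvvvsvU ⇒ vvmvvvvsvv   [U ::= v]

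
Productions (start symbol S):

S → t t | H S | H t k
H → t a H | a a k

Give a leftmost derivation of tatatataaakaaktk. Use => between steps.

S => HS => taHS => tataHS => tatataHS => tatatataHS => tatatataaakS => tatatataaakHtk => tatatataaakaaktk

S => HS   [S → H S]
HS => taHS   [H → t a H]
taHS => tataHS   [H → t a H]
tataHS => tatataHS   [H → t a H]
tatataHS => tatatataHS   [H → t a H]
tatatataHS => tatatataaakS   [H → a a k]
tatatataaakS => tatatataaakHtk   [S → H t k]
tatatataaakHtk => tatatataaakaaktk   [H → a a k]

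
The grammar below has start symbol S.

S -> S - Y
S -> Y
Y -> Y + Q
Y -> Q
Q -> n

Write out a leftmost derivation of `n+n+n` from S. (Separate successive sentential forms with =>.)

S => Y => Y+Q => Y+Q+Q => Q+Q+Q => n+Q+Q => n+n+Q => n+n+n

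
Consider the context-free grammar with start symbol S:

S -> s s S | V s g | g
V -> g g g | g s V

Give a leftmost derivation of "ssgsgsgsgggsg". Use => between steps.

S=>ssS=>ssVsg=>ssgsVsg=>ssgsgsVsg=>ssgsgsgsVsg=>ssgsgsgsgggsg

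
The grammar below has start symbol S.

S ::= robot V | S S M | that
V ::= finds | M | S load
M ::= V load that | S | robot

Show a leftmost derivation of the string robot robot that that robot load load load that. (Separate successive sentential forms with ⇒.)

S ⇒ robot V ⇒ robot M ⇒ robot V load that ⇒ robot S load load that ⇒ robot robot V load load that ⇒ robot robot S load load load that ⇒ robot robot S S M load load load that ⇒ robot robot that S M load load load that ⇒ robot robot that that M load load load that ⇒ robot robot that that robot load load load that

S ⇒ robot V   [S ::= robot V]
robot V ⇒ robot M   [V ::= M]
robot M ⇒ robot V load that   [M ::= V load that]
robot V load that ⇒ robot S load load that   [V ::= S load]
robot S load load that ⇒ robot robot V load load that   [S ::= robot V]
robot robot V load load that ⇒ robot robot S load load load that   [V ::= S load]
robot robot S load load load that ⇒ robot robot S S M load load load that   [S ::= S S M]
robot robot S S M load load load that ⇒ robot robot that S M load load load that   [S ::= that]
robot robot that S M load load load that ⇒ robot robot that that M load load load that   [S ::= that]
robot robot that that M load load load that ⇒ robot robot that that robot load load load that   [M ::= robot]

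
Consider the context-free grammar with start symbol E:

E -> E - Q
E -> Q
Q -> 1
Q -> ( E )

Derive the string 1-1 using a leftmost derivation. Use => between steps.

E=>E-Q=>Q-Q=>1-Q=>1-1

E => E-Q   [E -> E - Q]
E-Q => Q-Q   [E -> Q]
Q-Q => 1-Q   [Q -> 1]
1-Q => 1-1   [Q -> 1]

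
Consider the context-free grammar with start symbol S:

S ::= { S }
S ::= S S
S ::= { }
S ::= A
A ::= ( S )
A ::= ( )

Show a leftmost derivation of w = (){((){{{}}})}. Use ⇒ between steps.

S⇒SS⇒AS⇒()S⇒(){S}⇒(){A}⇒(){(S)}⇒(){(SS)}⇒(){(AS)}⇒(){(()S)}⇒(){((){S})}⇒(){((){{S}})}⇒(){((){{{}}})}

S ⇒ SS   [S ::= S S]
SS ⇒ AS   [S ::= A]
AS ⇒ ()S   [A ::= ( )]
()S ⇒ (){S}   [S ::= { S }]
(){S} ⇒ (){A}   [S ::= A]
(){A} ⇒ (){(S)}   [A ::= ( S )]
(){(S)} ⇒ (){(SS)}   [S ::= S S]
(){(SS)} ⇒ (){(AS)}   [S ::= A]
(){(AS)} ⇒ (){(()S)}   [A ::= ( )]
(){(()S)} ⇒ (){((){S})}   [S ::= { S }]
(){((){S})} ⇒ (){((){{S}})}   [S ::= { S }]
(){((){{S}})} ⇒ (){((){{{}}})}   [S ::= { }]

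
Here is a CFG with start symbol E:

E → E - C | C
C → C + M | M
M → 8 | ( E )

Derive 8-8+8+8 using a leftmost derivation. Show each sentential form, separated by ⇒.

E⇒E-C⇒C-C⇒M-C⇒8-C⇒8-C+M⇒8-C+M+M⇒8-M+M+M⇒8-8+M+M⇒8-8+8+M⇒8-8+8+8

E ⇒ E-C   [E → E - C]
E-C ⇒ C-C   [E → C]
C-C ⇒ M-C   [C → M]
M-C ⇒ 8-C   [M → 8]
8-C ⇒ 8-C+M   [C → C + M]
8-C+M ⇒ 8-C+M+M   [C → C + M]
8-C+M+M ⇒ 8-M+M+M   [C → M]
8-M+M+M ⇒ 8-8+M+M   [M → 8]
8-8+M+M ⇒ 8-8+8+M   [M → 8]
8-8+8+M ⇒ 8-8+8+8   [M → 8]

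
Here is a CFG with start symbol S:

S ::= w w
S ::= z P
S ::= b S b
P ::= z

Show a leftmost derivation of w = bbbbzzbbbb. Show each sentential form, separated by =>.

S => bSb => bbSbb => bbbSbbb => bbbbSbbbb => bbbbzPbbbb => bbbbzzbbbb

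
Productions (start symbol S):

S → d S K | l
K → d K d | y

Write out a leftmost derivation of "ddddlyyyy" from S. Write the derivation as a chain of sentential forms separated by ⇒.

S ⇒ dSK   [S → d S K]
dSK ⇒ ddSKK   [S → d S K]
ddSKK ⇒ dddSKKK   [S → d S K]
dddSKKK ⇒ ddddSKKKK   [S → d S K]
ddddSKKKK ⇒ ddddlKKKK   [S → l]
ddddlKKKK ⇒ ddddlyKKK   [K → y]
ddddlyKKK ⇒ ddddlyyKK   [K → y]
ddddlyyKK ⇒ ddddlyyyK   [K → y]
ddddlyyyK ⇒ ddddlyyyy   [K → y]

S⇒dSK⇒ddSKK⇒dddSKKK⇒ddddSKKKK⇒ddddlKKKK⇒ddddlyKKK⇒ddddlyyKK⇒ddddlyyyK⇒ddddlyyyy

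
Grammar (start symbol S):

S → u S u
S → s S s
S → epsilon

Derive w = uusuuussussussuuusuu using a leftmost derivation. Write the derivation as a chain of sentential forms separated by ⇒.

S ⇒ uSu   [S → u S u]
uSu ⇒ uuSuu   [S → u S u]
uuSuu ⇒ uusSsuu   [S → s S s]
uusSsuu ⇒ uusuSusuu   [S → u S u]
uusuSusuu ⇒ uusuuSuusuu   [S → u S u]
uusuuSuusuu ⇒ uusuuuSuuusuu   [S → u S u]
uusuuuSuuusuu ⇒ uusuuusSsuuusuu   [S → s S s]
uusuuusSsuuusuu ⇒ uusuuussSssuuusuu   [S → s S s]
uusuuussSssuuusuu ⇒ uusuuussuSussuuusuu   [S → u S u]
uusuuussuSussuuusuu ⇒ uusuuussusSsussuuusuu   [S → s S s]
uusuuussusSsussuuusuu ⇒ uusuuussussussuuusuu   [S → epsilon]

S⇒uSu⇒uuSuu⇒uusSsuu⇒uusuSusuu⇒uusuuSuusuu⇒uusuuuSuuusuu⇒uusuuusSsuuusuu⇒uusuuussSssuuusuu⇒uusuuussuSussuuusuu⇒uusuuussusSsussuuusuu⇒uusuuussussussuuusuu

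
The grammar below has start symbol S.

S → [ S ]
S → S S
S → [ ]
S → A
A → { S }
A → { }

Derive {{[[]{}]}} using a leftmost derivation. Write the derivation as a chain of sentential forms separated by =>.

S => A   [S → A]
A => {S}   [A → { S }]
{S} => {A}   [S → A]
{A} => {{S}}   [A → { S }]
{{S}} => {{[S]}}   [S → [ S ]]
{{[S]}} => {{[SS]}}   [S → S S]
{{[SS]}} => {{[[]S]}}   [S → [ ]]
{{[[]S]}} => {{[[]A]}}   [S → A]
{{[[]A]}} => {{[[]{}]}}   [A → { }]

S => A => {S} => {A} => {{S}} => {{[S]}} => {{[SS]}} => {{[[]S]}} => {{[[]A]}} => {{[[]{}]}}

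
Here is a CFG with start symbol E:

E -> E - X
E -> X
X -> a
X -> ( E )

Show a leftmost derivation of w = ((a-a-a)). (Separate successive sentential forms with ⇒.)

E ⇒ X   [E -> X]
X ⇒ (E)   [X -> ( E )]
(E) ⇒ (X)   [E -> X]
(X) ⇒ ((E))   [X -> ( E )]
((E)) ⇒ ((E-X))   [E -> E - X]
((E-X)) ⇒ ((E-X-X))   [E -> E - X]
((E-X-X)) ⇒ ((X-X-X))   [E -> X]
((X-X-X)) ⇒ ((a-X-X))   [X -> a]
((a-X-X)) ⇒ ((a-a-X))   [X -> a]
((a-a-X)) ⇒ ((a-a-a))   [X -> a]

E ⇒ X ⇒ (E) ⇒ (X) ⇒ ((E)) ⇒ ((E-X)) ⇒ ((E-X-X)) ⇒ ((X-X-X)) ⇒ ((a-X-X)) ⇒ ((a-a-X)) ⇒ ((a-a-a))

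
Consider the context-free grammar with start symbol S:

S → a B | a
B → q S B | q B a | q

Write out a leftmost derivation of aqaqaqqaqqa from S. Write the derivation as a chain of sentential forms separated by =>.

S=>aB=>aqSB=>aqaBB=>aqaqSBB=>aqaqaBB=>aqaqaqBaB=>aqaqaqqaB=>aqaqaqqaqBa=>aqaqaqqaqqa

S => aB   [S → a B]
aB => aqSB   [B → q S B]
aqSB => aqaBB   [S → a B]
aqaBB => aqaqSBB   [B → q S B]
aqaqSBB => aqaqaBB   [S → a]
aqaqaBB => aqaqaqBaB   [B → q B a]
aqaqaqBaB => aqaqaqqaB   [B → q]
aqaqaqqaB => aqaqaqqaqBa   [B → q B a]
aqaqaqqaqBa => aqaqaqqaqqa   [B → q]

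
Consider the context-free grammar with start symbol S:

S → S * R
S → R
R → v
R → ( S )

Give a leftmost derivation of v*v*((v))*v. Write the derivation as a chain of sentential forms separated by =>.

S => S*R => S*R*R => S*R*R*R => R*R*R*R => v*R*R*R => v*v*R*R => v*v*(S)*R => v*v*(R)*R => v*v*((S))*R => v*v*((R))*R => v*v*((v))*R => v*v*((v))*v

S => S*R   [S → S * R]
S*R => S*R*R   [S → S * R]
S*R*R => S*R*R*R   [S → S * R]
S*R*R*R => R*R*R*R   [S → R]
R*R*R*R => v*R*R*R   [R → v]
v*R*R*R => v*v*R*R   [R → v]
v*v*R*R => v*v*(S)*R   [R → ( S )]
v*v*(S)*R => v*v*(R)*R   [S → R]
v*v*(R)*R => v*v*((S))*R   [R → ( S )]
v*v*((S))*R => v*v*((R))*R   [S → R]
v*v*((R))*R => v*v*((v))*R   [R → v]
v*v*((v))*R => v*v*((v))*v   [R → v]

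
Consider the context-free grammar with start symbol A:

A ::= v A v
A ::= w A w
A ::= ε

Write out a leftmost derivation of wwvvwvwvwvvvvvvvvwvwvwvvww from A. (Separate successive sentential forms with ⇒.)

A⇒wAw⇒wwAww⇒wwvAvww⇒wwvvAvvww⇒wwvvwAwvvww⇒wwvvwvAvwvvww⇒wwvvwvwAwvwvvww⇒wwvvwvwvAvwvwvvww⇒wwvvwvwvwAwvwvwvvww⇒wwvvwvwvwvAvwvwvwvvww⇒wwvvwvwvwvvAvvwvwvwvvww⇒wwvvwvwvwvvvAvvvwvwvwvvww⇒wwvvwvwvwvvvvAvvvvwvwvwvvww⇒wwvvwvwvwvvvvvvvvwvwvwvvww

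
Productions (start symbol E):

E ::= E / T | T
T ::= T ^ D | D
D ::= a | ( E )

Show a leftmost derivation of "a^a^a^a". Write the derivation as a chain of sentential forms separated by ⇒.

E ⇒ T ⇒ T^D ⇒ T^D^D ⇒ T^D^D^D ⇒ D^D^D^D ⇒ a^D^D^D ⇒ a^a^D^D ⇒ a^a^a^D ⇒ a^a^a^a

E ⇒ T   [E ::= T]
T ⇒ T^D   [T ::= T ^ D]
T^D ⇒ T^D^D   [T ::= T ^ D]
T^D^D ⇒ T^D^D^D   [T ::= T ^ D]
T^D^D^D ⇒ D^D^D^D   [T ::= D]
D^D^D^D ⇒ a^D^D^D   [D ::= a]
a^D^D^D ⇒ a^a^D^D   [D ::= a]
a^a^D^D ⇒ a^a^a^D   [D ::= a]
a^a^a^D ⇒ a^a^a^a   [D ::= a]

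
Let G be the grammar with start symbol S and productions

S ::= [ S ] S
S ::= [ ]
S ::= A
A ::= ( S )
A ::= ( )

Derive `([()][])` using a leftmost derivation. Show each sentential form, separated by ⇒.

S ⇒ A   [S ::= A]
A ⇒ (S)   [A ::= ( S )]
(S) ⇒ ([S]S)   [S ::= [ S ] S]
([S]S) ⇒ ([A]S)   [S ::= A]
([A]S) ⇒ ([()]S)   [A ::= ( )]
([()]S) ⇒ ([()][])   [S ::= [ ]]

S⇒A⇒(S)⇒([S]S)⇒([A]S)⇒([()]S)⇒([()][])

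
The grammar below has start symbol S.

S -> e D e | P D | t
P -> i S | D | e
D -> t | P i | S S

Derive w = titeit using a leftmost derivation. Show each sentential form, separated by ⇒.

S⇒PD⇒DD⇒SSD⇒tSD⇒tPDD⇒tiSDD⇒titDD⇒titPiD⇒titeiD⇒titeit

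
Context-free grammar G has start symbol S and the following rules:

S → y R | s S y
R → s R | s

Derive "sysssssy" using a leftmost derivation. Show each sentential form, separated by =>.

S => sSy   [S → s S y]
sSy => syRy   [S → y R]
syRy => sysRy   [R → s R]
sysRy => syssRy   [R → s R]
syssRy => sysssRy   [R → s R]
sysssRy => syssssRy   [R → s R]
syssssRy => sysssssy   [R → s]

S => sSy => syRy => sysRy => syssRy => sysssRy => syssssRy => sysssssy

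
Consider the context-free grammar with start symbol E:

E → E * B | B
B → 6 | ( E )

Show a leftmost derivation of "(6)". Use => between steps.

E => B => (E) => (B) => (6)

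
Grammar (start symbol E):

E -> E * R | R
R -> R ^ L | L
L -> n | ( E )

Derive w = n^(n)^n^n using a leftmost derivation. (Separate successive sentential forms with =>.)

E => R => R^L => R^L^L => R^L^L^L => L^L^L^L => n^L^L^L => n^(E)^L^L => n^(R)^L^L => n^(L)^L^L => n^(n)^L^L => n^(n)^n^L => n^(n)^n^n

E => R   [E -> R]
R => R^L   [R -> R ^ L]
R^L => R^L^L   [R -> R ^ L]
R^L^L => R^L^L^L   [R -> R ^ L]
R^L^L^L => L^L^L^L   [R -> L]
L^L^L^L => n^L^L^L   [L -> n]
n^L^L^L => n^(E)^L^L   [L -> ( E )]
n^(E)^L^L => n^(R)^L^L   [E -> R]
n^(R)^L^L => n^(L)^L^L   [R -> L]
n^(L)^L^L => n^(n)^L^L   [L -> n]
n^(n)^L^L => n^(n)^n^L   [L -> n]
n^(n)^n^L => n^(n)^n^n   [L -> n]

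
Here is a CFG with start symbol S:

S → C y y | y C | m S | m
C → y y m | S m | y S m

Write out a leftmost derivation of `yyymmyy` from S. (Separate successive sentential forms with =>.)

S => Cyy => Smyy => yCmyy => yyymmyy

S => Cyy   [S → C y y]
Cyy => Smyy   [C → S m]
Smyy => yCmyy   [S → y C]
yCmyy => yyymmyy   [C → y y m]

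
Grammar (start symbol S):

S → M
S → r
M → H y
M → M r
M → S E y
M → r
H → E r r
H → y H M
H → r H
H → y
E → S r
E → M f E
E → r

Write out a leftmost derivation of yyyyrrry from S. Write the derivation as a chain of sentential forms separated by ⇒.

S ⇒ M ⇒ Hy ⇒ yHMy ⇒ yyHMMy ⇒ yyyHMMMy ⇒ yyyyMMMy ⇒ yyyyrMMy ⇒ yyyyrrMy ⇒ yyyyrrry

S ⇒ M   [S → M]
M ⇒ Hy   [M → H y]
Hy ⇒ yHMy   [H → y H M]
yHMy ⇒ yyHMMy   [H → y H M]
yyHMMy ⇒ yyyHMMMy   [H → y H M]
yyyHMMMy ⇒ yyyyMMMy   [H → y]
yyyyMMMy ⇒ yyyyrMMy   [M → r]
yyyyrMMy ⇒ yyyyrrMy   [M → r]
yyyyrrMy ⇒ yyyyrrry   [M → r]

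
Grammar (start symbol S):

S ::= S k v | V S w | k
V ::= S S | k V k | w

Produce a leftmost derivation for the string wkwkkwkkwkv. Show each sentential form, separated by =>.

S => Skv => VSwkv => SSSwkv => VSwSSwkv => SSSwSSwkv => VSwSSwSSwkv => wSwSSwSSwkv => wkwSSwSSwkv => wkwkSwSSwkv => wkwkkwSSwkv => wkwkkwkSwkv => wkwkkwkkwkv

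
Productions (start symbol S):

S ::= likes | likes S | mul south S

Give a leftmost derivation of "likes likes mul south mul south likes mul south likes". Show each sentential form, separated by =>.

S => likes S => likes likes S => likes likes mul south S => likes likes mul south mul south S => likes likes mul south mul south likes S => likes likes mul south mul south likes mul south S => likes likes mul south mul south likes mul south likes

S => likes S   [S ::= likes S]
likes S => likes likes S   [S ::= likes S]
likes likes S => likes likes mul south S   [S ::= mul south S]
likes likes mul south S => likes likes mul south mul south S   [S ::= mul south S]
likes likes mul south mul south S => likes likes mul south mul south likes S   [S ::= likes S]
likes likes mul south mul south likes S => likes likes mul south mul south likes mul south S   [S ::= mul south S]
likes likes mul south mul south likes mul south S => likes likes mul south mul south likes mul south likes   [S ::= likes]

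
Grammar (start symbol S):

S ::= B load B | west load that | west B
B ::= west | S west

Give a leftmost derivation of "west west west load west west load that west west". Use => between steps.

S => B load B   [S ::= B load B]
B load B => S west load B   [B ::= S west]
S west load B => west B west load B   [S ::= west B]
west B west load B => west west west load B   [B ::= west]
west west west load B => west west west load S west   [B ::= S west]
west west west load S west => west west west load west B west   [S ::= west B]
west west west load west B west => west west west load west S west west   [B ::= S west]
west west west load west S west west => west west west load west west load that west west   [S ::= west load that]

S => B load B => S west load B => west B west load B => west west west load B => west west west load S west => west west west load west B west => west west west load west S west west => west west west load west west load that west west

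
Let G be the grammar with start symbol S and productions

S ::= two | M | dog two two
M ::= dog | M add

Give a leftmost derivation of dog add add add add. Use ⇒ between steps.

S ⇒ M   [S ::= M]
M ⇒ M add   [M ::= M add]
M add ⇒ M add add   [M ::= M add]
M add add ⇒ M add add add   [M ::= M add]
M add add add ⇒ M add add add add   [M ::= M add]
M add add add add ⇒ dog add add add add   [M ::= dog]

S ⇒ M ⇒ M add ⇒ M add add ⇒ M add add add ⇒ M add add add add ⇒ dog add add add add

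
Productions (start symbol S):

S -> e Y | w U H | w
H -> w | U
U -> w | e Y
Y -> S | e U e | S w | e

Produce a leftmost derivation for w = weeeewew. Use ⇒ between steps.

S ⇒ wUH ⇒ weYH ⇒ weSH ⇒ weeYH ⇒ weeeUeH ⇒ weeeeYeH ⇒ weeeeSeH ⇒ weeeeweH ⇒ weeeewew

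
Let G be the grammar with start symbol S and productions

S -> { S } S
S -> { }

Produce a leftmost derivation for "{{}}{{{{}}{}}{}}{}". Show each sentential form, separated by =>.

S => {S}S   [S -> { S } S]
{S}S => {{}}S   [S -> { }]
{{}}S => {{}}{S}S   [S -> { S } S]
{{}}{S}S => {{}}{{S}S}S   [S -> { S } S]
{{}}{{S}S}S => {{}}{{{S}S}S}S   [S -> { S } S]
{{}}{{{S}S}S}S => {{}}{{{{}}S}S}S   [S -> { }]
{{}}{{{{}}S}S}S => {{}}{{{{}}{}}S}S   [S -> { }]
{{}}{{{{}}{}}S}S => {{}}{{{{}}{}}{}}S   [S -> { }]
{{}}{{{{}}{}}{}}S => {{}}{{{{}}{}}{}}{}   [S -> { }]

S=>{S}S=>{{}}S=>{{}}{S}S=>{{}}{{S}S}S=>{{}}{{{S}S}S}S=>{{}}{{{{}}S}S}S=>{{}}{{{{}}{}}S}S=>{{}}{{{{}}{}}{}}S=>{{}}{{{{}}{}}{}}{}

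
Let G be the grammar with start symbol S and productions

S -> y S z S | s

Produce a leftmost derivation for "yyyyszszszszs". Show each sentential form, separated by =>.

S=>ySzS=>yySzSzS=>yyySzSzSzS=>yyyySzSzSzSzS=>yyyyszSzSzSzS=>yyyyszszSzSzS=>yyyyszszszSzS=>yyyyszszszszS=>yyyyszszszszs

S => ySzS   [S -> y S z S]
ySzS => yySzSzS   [S -> y S z S]
yySzSzS => yyySzSzSzS   [S -> y S z S]
yyySzSzSzS => yyyySzSzSzSzS   [S -> y S z S]
yyyySzSzSzSzS => yyyyszSzSzSzS   [S -> s]
yyyyszSzSzSzS => yyyyszszSzSzS   [S -> s]
yyyyszszSzSzS => yyyyszszszSzS   [S -> s]
yyyyszszszSzS => yyyyszszszszS   [S -> s]
yyyyszszszszS => yyyyszszszszs   [S -> s]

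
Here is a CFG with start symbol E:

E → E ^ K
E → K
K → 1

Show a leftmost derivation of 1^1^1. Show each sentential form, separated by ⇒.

E ⇒ E^K   [E → E ^ K]
E^K ⇒ E^K^K   [E → E ^ K]
E^K^K ⇒ K^K^K   [E → K]
K^K^K ⇒ 1^K^K   [K → 1]
1^K^K ⇒ 1^1^K   [K → 1]
1^1^K ⇒ 1^1^1   [K → 1]

E⇒E^K⇒E^K^K⇒K^K^K⇒1^K^K⇒1^1^K⇒1^1^1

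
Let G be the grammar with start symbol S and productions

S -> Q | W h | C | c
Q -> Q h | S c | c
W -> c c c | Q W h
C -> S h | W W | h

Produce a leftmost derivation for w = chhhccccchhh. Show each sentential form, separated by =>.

S=>Wh=>QWhh=>ScWhh=>QcWhh=>QhcWhh=>QhhcWhh=>QhhhcWhh=>chhhcWhh=>chhhcQWhhh=>chhhccWhhh=>chhhccccchhh

S => Wh   [S -> W h]
Wh => QWhh   [W -> Q W h]
QWhh => ScWhh   [Q -> S c]
ScWhh => QcWhh   [S -> Q]
QcWhh => QhcWhh   [Q -> Q h]
QhcWhh => QhhcWhh   [Q -> Q h]
QhhcWhh => QhhhcWhh   [Q -> Q h]
QhhhcWhh => chhhcWhh   [Q -> c]
chhhcWhh => chhhcQWhhh   [W -> Q W h]
chhhcQWhhh => chhhccWhhh   [Q -> c]
chhhccWhhh => chhhccccchhh   [W -> c c c]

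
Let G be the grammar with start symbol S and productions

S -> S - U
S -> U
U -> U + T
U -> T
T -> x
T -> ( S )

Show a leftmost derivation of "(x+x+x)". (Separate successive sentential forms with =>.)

S => U   [S -> U]
U => T   [U -> T]
T => (S)   [T -> ( S )]
(S) => (U)   [S -> U]
(U) => (U+T)   [U -> U + T]
(U+T) => (U+T+T)   [U -> U + T]
(U+T+T) => (T+T+T)   [U -> T]
(T+T+T) => (x+T+T)   [T -> x]
(x+T+T) => (x+x+T)   [T -> x]
(x+x+T) => (x+x+x)   [T -> x]

S=>U=>T=>(S)=>(U)=>(U+T)=>(U+T+T)=>(T+T+T)=>(x+T+T)=>(x+x+T)=>(x+x+x)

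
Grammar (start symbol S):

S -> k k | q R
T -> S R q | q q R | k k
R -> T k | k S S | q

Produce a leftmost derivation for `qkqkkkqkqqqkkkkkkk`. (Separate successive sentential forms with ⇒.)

S⇒qR⇒qkSS⇒qkqRS⇒qkqkSSS⇒qkqkkkSS⇒qkqkkkqRS⇒qkqkkkqkSSS⇒qkqkkkqkqRSS⇒qkqkkkqkqqSS⇒qkqkkkqkqqqRS⇒qkqkkkqkqqqkSSS⇒qkqkkkqkqqqkkkSS⇒qkqkkkqkqqqkkkkkS⇒qkqkkkqkqqqkkkkkkk

S ⇒ qR   [S -> q R]
qR ⇒ qkSS   [R -> k S S]
qkSS ⇒ qkqRS   [S -> q R]
qkqRS ⇒ qkqkSSS   [R -> k S S]
qkqkSSS ⇒ qkqkkkSS   [S -> k k]
qkqkkkSS ⇒ qkqkkkqRS   [S -> q R]
qkqkkkqRS ⇒ qkqkkkqkSSS   [R -> k S S]
qkqkkkqkSSS ⇒ qkqkkkqkqRSS   [S -> q R]
qkqkkkqkqRSS ⇒ qkqkkkqkqqSS   [R -> q]
qkqkkkqkqqSS ⇒ qkqkkkqkqqqRS   [S -> q R]
qkqkkkqkqqqRS ⇒ qkqkkkqkqqqkSSS   [R -> k S S]
qkqkkkqkqqqkSSS ⇒ qkqkkkqkqqqkkkSS   [S -> k k]
qkqkkkqkqqqkkkSS ⇒ qkqkkkqkqqqkkkkkS   [S -> k k]
qkqkkkqkqqqkkkkkS ⇒ qkqkkkqkqqqkkkkkkk   [S -> k k]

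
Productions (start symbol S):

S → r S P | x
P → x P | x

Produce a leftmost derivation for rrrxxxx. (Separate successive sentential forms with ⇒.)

S ⇒ rSP   [S → r S P]
rSP ⇒ rrSPP   [S → r S P]
rrSPP ⇒ rrrSPPP   [S → r S P]
rrrSPPP ⇒ rrrxPPP   [S → x]
rrrxPPP ⇒ rrrxxPP   [P → x]
rrrxxPP ⇒ rrrxxxP   [P → x]
rrrxxxP ⇒ rrrxxxx   [P → x]

S ⇒ rSP ⇒ rrSPP ⇒ rrrSPPP ⇒ rrrxPPP ⇒ rrrxxPP ⇒ rrrxxxP ⇒ rrrxxxx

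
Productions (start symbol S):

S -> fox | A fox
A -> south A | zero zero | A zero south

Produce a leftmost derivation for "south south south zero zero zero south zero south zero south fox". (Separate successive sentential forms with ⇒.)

S ⇒ A fox ⇒ A zero south fox ⇒ A zero south zero south fox ⇒ A zero south zero south zero south fox ⇒ south A zero south zero south zero south fox ⇒ south south A zero south zero south zero south fox ⇒ south south south A zero south zero south zero south fox ⇒ south south south zero zero zero south zero south zero south fox

S ⇒ A fox   [S -> A fox]
A fox ⇒ A zero south fox   [A -> A zero south]
A zero south fox ⇒ A zero south zero south fox   [A -> A zero south]
A zero south zero south fox ⇒ A zero south zero south zero south fox   [A -> A zero south]
A zero south zero south zero south fox ⇒ south A zero south zero south zero south fox   [A -> south A]
south A zero south zero south zero south fox ⇒ south south A zero south zero south zero south fox   [A -> south A]
south south A zero south zero south zero south fox ⇒ south south south A zero south zero south zero south fox   [A -> south A]
south south south A zero south zero south zero south fox ⇒ south south south zero zero zero south zero south zero south fox   [A -> zero zero]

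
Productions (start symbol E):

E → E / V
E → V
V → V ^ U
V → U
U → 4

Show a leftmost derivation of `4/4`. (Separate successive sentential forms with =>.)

E => E/V => V/V => U/V => 4/V => 4/U => 4/4

E => E/V   [E → E / V]
E/V => V/V   [E → V]
V/V => U/V   [V → U]
U/V => 4/V   [U → 4]
4/V => 4/U   [V → U]
4/U => 4/4   [U → 4]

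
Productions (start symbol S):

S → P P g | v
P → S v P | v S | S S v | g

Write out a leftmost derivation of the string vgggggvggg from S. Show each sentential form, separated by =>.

S => PPg   [S → P P g]
PPg => SvPPg   [P → S v P]
SvPPg => PPgvPPg   [S → P P g]
PPgvPPg => vSPgvPPg   [P → v S]
vSPgvPPg => vPPgPgvPPg   [S → P P g]
vPPgPgvPPg => vgPgPgvPPg   [P → g]
vgPgPgvPPg => vgggPgvPPg   [P → g]
vgggPgvPPg => vgggggvPPg   [P → g]
vgggggvPPg => vgggggvgPg   [P → g]
vgggggvgPg => vgggggvggg   [P → g]

S => PPg => SvPPg => PPgvPPg => vSPgvPPg => vPPgPgvPPg => vgPgPgvPPg => vgggPgvPPg => vgggggvPPg => vgggggvgPg => vgggggvggg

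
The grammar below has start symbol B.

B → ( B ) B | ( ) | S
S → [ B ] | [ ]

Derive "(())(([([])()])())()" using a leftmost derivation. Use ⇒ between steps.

B⇒(B)B⇒(())B⇒(())(B)B⇒(())((B)B)B⇒(())((S)B)B⇒(())(([B])B)B⇒(())(([(B)B])B)B⇒(())(([(S)B])B)B⇒(())(([([])B])B)B⇒(())(([([])()])B)B⇒(())(([([])()])())B⇒(())(([([])()])())()

B ⇒ (B)B   [B → ( B ) B]
(B)B ⇒ (())B   [B → ( )]
(())B ⇒ (())(B)B   [B → ( B ) B]
(())(B)B ⇒ (())((B)B)B   [B → ( B ) B]
(())((B)B)B ⇒ (())((S)B)B   [B → S]
(())((S)B)B ⇒ (())(([B])B)B   [S → [ B ]]
(())(([B])B)B ⇒ (())(([(B)B])B)B   [B → ( B ) B]
(())(([(B)B])B)B ⇒ (())(([(S)B])B)B   [B → S]
(())(([(S)B])B)B ⇒ (())(([([])B])B)B   [S → [ ]]
(())(([([])B])B)B ⇒ (())(([([])()])B)B   [B → ( )]
(())(([([])()])B)B ⇒ (())(([([])()])())B   [B → ( )]
(())(([([])()])())B ⇒ (())(([([])()])())()   [B → ( )]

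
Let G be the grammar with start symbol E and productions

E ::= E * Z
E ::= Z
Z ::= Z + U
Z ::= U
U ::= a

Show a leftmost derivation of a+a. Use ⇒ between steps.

E⇒Z⇒Z+U⇒U+U⇒a+U⇒a+a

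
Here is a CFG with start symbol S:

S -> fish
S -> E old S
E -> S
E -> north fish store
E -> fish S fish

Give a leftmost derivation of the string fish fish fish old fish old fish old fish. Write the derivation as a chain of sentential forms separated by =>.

S => E old S   [S -> E old S]
E old S => fish S fish old S   [E -> fish S fish]
fish S fish old S => fish fish fish old S   [S -> fish]
fish fish fish old S => fish fish fish old E old S   [S -> E old S]
fish fish fish old E old S => fish fish fish old S old S   [E -> S]
fish fish fish old S old S => fish fish fish old E old S old S   [S -> E old S]
fish fish fish old E old S old S => fish fish fish old S old S old S   [E -> S]
fish fish fish old S old S old S => fish fish fish old fish old S old S   [S -> fish]
fish fish fish old fish old S old S => fish fish fish old fish old fish old S   [S -> fish]
fish fish fish old fish old fish old S => fish fish fish old fish old fish old fish   [S -> fish]

S => E old S => fish S fish old S => fish fish fish old S => fish fish fish old E old S => fish fish fish old S old S => fish fish fish old E old S old S => fish fish fish old S old S old S => fish fish fish old fish old S old S => fish fish fish old fish old fish old S => fish fish fish old fish old fish old fish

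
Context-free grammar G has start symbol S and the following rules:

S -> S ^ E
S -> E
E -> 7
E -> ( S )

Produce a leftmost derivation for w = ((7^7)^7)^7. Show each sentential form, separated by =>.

S=>S^E=>E^E=>(S)^E=>(S^E)^E=>(E^E)^E=>((S)^E)^E=>((S^E)^E)^E=>((E^E)^E)^E=>((7^E)^E)^E=>((7^7)^E)^E=>((7^7)^7)^E=>((7^7)^7)^7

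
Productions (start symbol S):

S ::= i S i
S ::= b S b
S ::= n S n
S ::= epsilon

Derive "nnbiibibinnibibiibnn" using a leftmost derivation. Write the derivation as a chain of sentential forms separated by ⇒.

S ⇒ nSn   [S ::= n S n]
nSn ⇒ nnSnn   [S ::= n S n]
nnSnn ⇒ nnbSbnn   [S ::= b S b]
nnbSbnn ⇒ nnbiSibnn   [S ::= i S i]
nnbiSibnn ⇒ nnbiiSiibnn   [S ::= i S i]
nnbiiSiibnn ⇒ nnbiibSbiibnn   [S ::= b S b]
nnbiibSbiibnn ⇒ nnbiibiSibiibnn   [S ::= i S i]
nnbiibiSibiibnn ⇒ nnbiibibSbibiibnn   [S ::= b S b]
nnbiibibSbibiibnn ⇒ nnbiibibiSibibiibnn   [S ::= i S i]
nnbiibibiSibibiibnn ⇒ nnbiibibinSnibibiibnn   [S ::= n S n]
nnbiibibinSnibibiibnn ⇒ nnbiibibinnibibiibnn   [S ::= epsilon]

S ⇒ nSn ⇒ nnSnn ⇒ nnbSbnn ⇒ nnbiSibnn ⇒ nnbiiSiibnn ⇒ nnbiibSbiibnn ⇒ nnbiibiSibiibnn ⇒ nnbiibibSbibiibnn ⇒ nnbiibibiSibibiibnn ⇒ nnbiibibinSnibibiibnn ⇒ nnbiibibinnibibiibnn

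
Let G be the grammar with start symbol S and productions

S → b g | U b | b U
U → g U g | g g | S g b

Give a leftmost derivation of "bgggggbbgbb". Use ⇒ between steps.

S ⇒ Ub   [S → U b]
Ub ⇒ Sgbb   [U → S g b]
Sgbb ⇒ Ubgbb   [S → U b]
Ubgbb ⇒ Sgbbgbb   [U → S g b]
Sgbbgbb ⇒ bUgbbgbb   [S → b U]
bUgbbgbb ⇒ bgUggbbgbb   [U → g U g]
bgUggbbgbb ⇒ bgggggbbgbb   [U → g g]

S⇒Ub⇒Sgbb⇒Ubgbb⇒Sgbbgbb⇒bUgbbgbb⇒bgUggbbgbb⇒bgggggbbgbb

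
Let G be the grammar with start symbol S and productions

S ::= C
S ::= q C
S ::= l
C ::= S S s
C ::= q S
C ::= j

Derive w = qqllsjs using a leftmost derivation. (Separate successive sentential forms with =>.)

S => C => SSs => qCSs => qqSSs => qqCSs => qqSSsSs => qqlSsSs => qqllsSs => qqllsCs => qqllsjs

S => C   [S ::= C]
C => SSs   [C ::= S S s]
SSs => qCSs   [S ::= q C]
qCSs => qqSSs   [C ::= q S]
qqSSs => qqCSs   [S ::= C]
qqCSs => qqSSsSs   [C ::= S S s]
qqSSsSs => qqlSsSs   [S ::= l]
qqlSsSs => qqllsSs   [S ::= l]
qqllsSs => qqllsCs   [S ::= C]
qqllsCs => qqllsjs   [C ::= j]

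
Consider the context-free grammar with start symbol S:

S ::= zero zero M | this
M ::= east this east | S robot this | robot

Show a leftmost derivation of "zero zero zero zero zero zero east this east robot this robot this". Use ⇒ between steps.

S ⇒ zero zero M ⇒ zero zero S robot this ⇒ zero zero zero zero M robot this ⇒ zero zero zero zero S robot this robot this ⇒ zero zero zero zero zero zero M robot this robot this ⇒ zero zero zero zero zero zero east this east robot this robot this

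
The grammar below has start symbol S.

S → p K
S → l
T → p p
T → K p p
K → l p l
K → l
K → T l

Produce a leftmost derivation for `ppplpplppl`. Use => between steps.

S => pK => pTl => pKppl => pTlppl => pKpplppl => pTlpplppl => ppplpplppl

S => pK   [S → p K]
pK => pTl   [K → T l]
pTl => pKppl   [T → K p p]
pKppl => pTlppl   [K → T l]
pTlppl => pKpplppl   [T → K p p]
pKpplppl => pTlpplppl   [K → T l]
pTlpplppl => ppplpplppl   [T → p p]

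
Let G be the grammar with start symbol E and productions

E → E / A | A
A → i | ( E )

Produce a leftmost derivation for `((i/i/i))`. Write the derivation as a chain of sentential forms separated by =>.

E=>A=>(E)=>(A)=>((E))=>((E/A))=>((E/A/A))=>((A/A/A))=>((i/A/A))=>((i/i/A))=>((i/i/i))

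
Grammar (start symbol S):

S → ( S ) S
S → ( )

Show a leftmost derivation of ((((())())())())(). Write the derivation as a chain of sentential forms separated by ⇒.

S ⇒ (S)S ⇒ ((S)S)S ⇒ (((S)S)S)S ⇒ ((((S)S)S)S)S ⇒ ((((())S)S)S)S ⇒ ((((())())S)S)S ⇒ ((((())())())S)S ⇒ ((((())())())())S ⇒ ((((())())())())()

S ⇒ (S)S   [S → ( S ) S]
(S)S ⇒ ((S)S)S   [S → ( S ) S]
((S)S)S ⇒ (((S)S)S)S   [S → ( S ) S]
(((S)S)S)S ⇒ ((((S)S)S)S)S   [S → ( S ) S]
((((S)S)S)S)S ⇒ ((((())S)S)S)S   [S → ( )]
((((())S)S)S)S ⇒ ((((())())S)S)S   [S → ( )]
((((())())S)S)S ⇒ ((((())())())S)S   [S → ( )]
((((())())())S)S ⇒ ((((())())())())S   [S → ( )]
((((())())())())S ⇒ ((((())())())())()   [S → ( )]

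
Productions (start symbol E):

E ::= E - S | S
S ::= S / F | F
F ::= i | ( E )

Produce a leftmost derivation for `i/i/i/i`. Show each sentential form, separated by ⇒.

E ⇒ S ⇒ S/F ⇒ S/F/F ⇒ S/F/F/F ⇒ F/F/F/F ⇒ i/F/F/F ⇒ i/i/F/F ⇒ i/i/i/F ⇒ i/i/i/i

E ⇒ S   [E ::= S]
S ⇒ S/F   [S ::= S / F]
S/F ⇒ S/F/F   [S ::= S / F]
S/F/F ⇒ S/F/F/F   [S ::= S / F]
S/F/F/F ⇒ F/F/F/F   [S ::= F]
F/F/F/F ⇒ i/F/F/F   [F ::= i]
i/F/F/F ⇒ i/i/F/F   [F ::= i]
i/i/F/F ⇒ i/i/i/F   [F ::= i]
i/i/i/F ⇒ i/i/i/i   [F ::= i]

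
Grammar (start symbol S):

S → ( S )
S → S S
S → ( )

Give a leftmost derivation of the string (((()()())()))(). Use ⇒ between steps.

S ⇒ SS   [S → S S]
SS ⇒ (S)S   [S → ( S )]
(S)S ⇒ ((S))S   [S → ( S )]
((S))S ⇒ ((SS))S   [S → S S]
((SS))S ⇒ (((S)S))S   [S → ( S )]
(((S)S))S ⇒ (((SS)S))S   [S → S S]
(((SS)S))S ⇒ (((SSS)S))S   [S → S S]
(((SSS)S))S ⇒ (((()SS)S))S   [S → ( )]
(((()SS)S))S ⇒ (((()()S)S))S   [S → ( )]
(((()()S)S))S ⇒ (((()()())S))S   [S → ( )]
(((()()())S))S ⇒ (((()()())()))S   [S → ( )]
(((()()())()))S ⇒ (((()()())()))()   [S → ( )]

S⇒SS⇒(S)S⇒((S))S⇒((SS))S⇒(((S)S))S⇒(((SS)S))S⇒(((SSS)S))S⇒(((()SS)S))S⇒(((()()S)S))S⇒(((()()())S))S⇒(((()()())()))S⇒(((()()())()))()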